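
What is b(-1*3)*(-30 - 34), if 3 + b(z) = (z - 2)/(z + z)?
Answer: 416/3 ≈ 138.67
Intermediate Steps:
b(z) = -3 + (-2 + z)/(2*z) (b(z) = -3 + (z - 2)/(z + z) = -3 + (-2 + z)/((2*z)) = -3 + (-2 + z)*(1/(2*z)) = -3 + (-2 + z)/(2*z))
b(-1*3)*(-30 - 34) = (-5/2 - 1/((-1*3)))*(-30 - 34) = (-5/2 - 1/(-3))*(-64) = (-5/2 - 1*(-⅓))*(-64) = (-5/2 + ⅓)*(-64) = -13/6*(-64) = 416/3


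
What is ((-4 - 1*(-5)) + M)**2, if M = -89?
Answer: 7744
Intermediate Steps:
((-4 - 1*(-5)) + M)**2 = ((-4 - 1*(-5)) - 89)**2 = ((-4 + 5) - 89)**2 = (1 - 89)**2 = (-88)**2 = 7744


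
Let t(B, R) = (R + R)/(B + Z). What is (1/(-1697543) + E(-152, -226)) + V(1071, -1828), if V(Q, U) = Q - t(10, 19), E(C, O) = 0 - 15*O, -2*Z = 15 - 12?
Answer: 128607555206/28858231 ≈ 4456.5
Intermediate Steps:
Z = -3/2 (Z = -(15 - 12)/2 = -½*3 = -3/2 ≈ -1.5000)
t(B, R) = 2*R/(-3/2 + B) (t(B, R) = (R + R)/(B - 3/2) = (2*R)/(-3/2 + B) = 2*R/(-3/2 + B))
E(C, O) = -15*O
V(Q, U) = -76/17 + Q (V(Q, U) = Q - 4*19/(-3 + 2*10) = Q - 4*19/(-3 + 20) = Q - 4*19/17 = Q - 1*76/17 = Q - 76/17 = -76/17 + Q)
(1/(-1697543) + E(-152, -226)) + V(1071, -1828) = (1/(-1697543) - 15*(-226)) + (-76/17 + 1071) = (-1/1697543 + 3390) + 18131/17 = 5754670769/1697543 + 18131/17 = 128607555206/28858231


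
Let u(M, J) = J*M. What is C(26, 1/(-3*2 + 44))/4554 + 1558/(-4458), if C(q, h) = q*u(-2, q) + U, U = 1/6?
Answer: -13121605/20301732 ≈ -0.64633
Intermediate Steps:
U = ⅙ ≈ 0.16667
C(q, h) = ⅙ - 2*q² (C(q, h) = q*(q*(-2)) + ⅙ = q*(-2*q) + ⅙ = -2*q² + ⅙ = ⅙ - 2*q²)
C(26, 1/(-3*2 + 44))/4554 + 1558/(-4458) = (⅙ - 2*26²)/4554 + 1558/(-4458) = (⅙ - 2*676)*(1/4554) + 1558*(-1/4458) = (⅙ - 1352)*(1/4554) - 779/2229 = -8111/6*1/4554 - 779/2229 = -8111/27324 - 779/2229 = -13121605/20301732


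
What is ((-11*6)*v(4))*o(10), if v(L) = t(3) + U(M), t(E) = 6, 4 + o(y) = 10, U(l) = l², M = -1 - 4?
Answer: -12276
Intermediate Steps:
M = -5
o(y) = 6 (o(y) = -4 + 10 = 6)
v(L) = 31 (v(L) = 6 + (-5)² = 6 + 25 = 31)
((-11*6)*v(4))*o(10) = (-11*6*31)*6 = -66*31*6 = -2046*6 = -12276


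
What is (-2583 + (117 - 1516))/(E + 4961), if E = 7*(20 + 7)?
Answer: -1991/2575 ≈ -0.77320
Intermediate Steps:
E = 189 (E = 7*27 = 189)
(-2583 + (117 - 1516))/(E + 4961) = (-2583 + (117 - 1516))/(189 + 4961) = (-2583 - 1399)/5150 = -3982*1/5150 = -1991/2575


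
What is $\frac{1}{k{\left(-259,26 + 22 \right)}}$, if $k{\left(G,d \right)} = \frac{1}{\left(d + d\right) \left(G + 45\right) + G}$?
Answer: $-20803$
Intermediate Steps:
$k{\left(G,d \right)} = \frac{1}{G + 2 d \left(45 + G\right)}$ ($k{\left(G,d \right)} = \frac{1}{2 d \left(45 + G\right) + G} = \frac{1}{G + 2 d \left(45 + G\right)}$)
$\frac{1}{k{\left(-259,26 + 22 \right)}} = \frac{1}{\frac{1}{-259 + 90 \left(26 + 22\right) + 2 \left(-259\right) \left(26 + 22\right)}} = \frac{1}{\frac{1}{-259 + 90 \cdot 48 + 2 \left(-259\right) 48}} = \frac{1}{\frac{1}{-259 + 4320 - 24864}} = \frac{1}{\frac{1}{-20803}} = \frac{1}{- \frac{1}{20803}} = -20803$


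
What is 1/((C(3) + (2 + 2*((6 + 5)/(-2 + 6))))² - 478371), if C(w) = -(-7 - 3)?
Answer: -4/1912259 ≈ -2.0918e-6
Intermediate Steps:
C(w) = 10 (C(w) = -1*(-10) = 10)
1/((C(3) + (2 + 2*((6 + 5)/(-2 + 6))))² - 478371) = 1/((10 + (2 + 2*((6 + 5)/(-2 + 6))))² - 478371) = 1/((10 + (2 + 2*(11/4)))² - 478371) = 1/((10 + (2 + 11/2))² - 478371) = 1/((10 + 15/2)² - 478371) = 1/((35/2)² - 478371) = 1/(1225/4 - 478371) = 1/(-1912259/4) = -4/1912259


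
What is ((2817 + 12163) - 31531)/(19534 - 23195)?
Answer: 16551/3661 ≈ 4.5209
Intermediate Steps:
((2817 + 12163) - 31531)/(19534 - 23195) = (14980 - 31531)/(-3661) = -16551*(-1/3661) = 16551/3661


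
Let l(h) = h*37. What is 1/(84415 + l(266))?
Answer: 1/94257 ≈ 1.0609e-5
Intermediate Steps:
l(h) = 37*h
1/(84415 + l(266)) = 1/(84415 + 37*266) = 1/(84415 + 9842) = 1/94257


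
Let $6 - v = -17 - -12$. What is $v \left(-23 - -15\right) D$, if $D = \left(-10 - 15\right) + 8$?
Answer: $1496$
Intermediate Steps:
$v = 11$ ($v = 6 - \left(-17 - -12\right) = 6 - \left(-17 + 12\right) = 6 - -5 = 6 + 5 = 11$)
$D = -17$ ($D = -25 + 8 = -17$)
$v \left(-23 - -15\right) D = 11 \left(-23 - -15\right) \left(-17\right) = 11 \left(-23 + 15\right) \left(-17\right) = 11 \left(-8\right) \left(-17\right) = \left(-88\right) \left(-17\right) = 1496$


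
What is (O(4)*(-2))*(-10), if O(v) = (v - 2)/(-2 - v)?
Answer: -20/3 ≈ -6.6667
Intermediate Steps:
O(v) = (-2 + v)/(-2 - v)
(O(4)*(-2))*(-10) = (((2 - 1*4)/(2 + 4))*(-2))*(-10) = (((2 - 4)/6)*(-2))*(-10) = (((1/6)*(-2))*(-2))*(-10) = -1/3*(-2)*(-10) = (2/3)*(-10) = -20/3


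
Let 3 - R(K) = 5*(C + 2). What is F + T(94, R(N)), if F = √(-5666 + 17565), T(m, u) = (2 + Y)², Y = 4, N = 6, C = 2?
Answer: 36 + √11899 ≈ 145.08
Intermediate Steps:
R(K) = -17 (R(K) = 3 - 5*(2 + 2) = 3 - 5*4 = 3 - 1*20 = 3 - 20 = -17)
T(m, u) = 36 (T(m, u) = (2 + 4)² = 6² = 36)
F = √11899 ≈ 109.08
F + T(94, R(N)) = √11899 + 36 = 36 + √11899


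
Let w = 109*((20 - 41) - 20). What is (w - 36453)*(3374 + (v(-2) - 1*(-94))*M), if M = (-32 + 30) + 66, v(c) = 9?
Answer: -407828652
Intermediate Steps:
M = 64 (M = -2 + 66 = 64)
w = -4469 (w = 109*(-21 - 20) = 109*(-41) = -4469)
(w - 36453)*(3374 + (v(-2) - 1*(-94))*M) = (-4469 - 36453)*(3374 + (9 - 1*(-94))*64) = -40922*(3374 + (9 + 94)*64) = -40922*(3374 + 103*64) = -40922*(3374 + 6592) = -40922*9966 = -407828652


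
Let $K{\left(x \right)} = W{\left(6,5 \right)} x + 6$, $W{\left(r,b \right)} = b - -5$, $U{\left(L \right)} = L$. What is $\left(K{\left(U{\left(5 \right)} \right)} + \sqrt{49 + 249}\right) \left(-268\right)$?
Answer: $-15008 - 268 \sqrt{298} \approx -19634.0$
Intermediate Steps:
$W{\left(r,b \right)} = 5 + b$ ($W{\left(r,b \right)} = b + 5 = 5 + b$)
$K{\left(x \right)} = 6 + 10 x$ ($K{\left(x \right)} = \left(5 + 5\right) x + 6 = 10 x + 6 = 6 + 10 x$)
$\left(K{\left(U{\left(5 \right)} \right)} + \sqrt{49 + 249}\right) \left(-268\right) = \left(\left(6 + 10 \cdot 5\right) + \sqrt{49 + 249}\right) \left(-268\right) = \left(\left(6 + 50\right) + \sqrt{298}\right) \left(-268\right) = \left(56 + \sqrt{298}\right) \left(-268\right) = -15008 - 268 \sqrt{298}$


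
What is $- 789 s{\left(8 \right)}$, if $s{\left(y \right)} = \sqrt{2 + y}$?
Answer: $- 789 \sqrt{10} \approx -2495.0$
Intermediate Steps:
$- 789 s{\left(8 \right)} = - 789 \sqrt{2 + 8} = - 789 \sqrt{10}$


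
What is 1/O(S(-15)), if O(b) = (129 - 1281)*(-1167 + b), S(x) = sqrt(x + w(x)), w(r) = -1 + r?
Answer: 389/522977280 + I*sqrt(31)/1568931840 ≈ 7.4382e-7 + 3.5488e-9*I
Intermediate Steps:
S(x) = sqrt(-1 + 2*x) (S(x) = sqrt(x + (-1 + x)) = sqrt(-1 + 2*x))
O(b) = 1344384 - 1152*b (O(b) = -1152*(-1167 + b) = 1344384 - 1152*b)
1/O(S(-15)) = 1/(1344384 - 1152*sqrt(-1 + 2*(-15))) = 1/(1344384 - 1152*sqrt(-1 - 30)) = 1/(1344384 - 1152*I*sqrt(31))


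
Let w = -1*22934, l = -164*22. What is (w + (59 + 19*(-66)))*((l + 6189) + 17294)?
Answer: -479563875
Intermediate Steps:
l = -3608
w = -22934
(w + (59 + 19*(-66)))*((l + 6189) + 17294) = (-22934 + (59 + 19*(-66)))*((-3608 + 6189) + 17294) = (-22934 + (59 - 1254))*(2581 + 17294) = (-22934 - 1195)*19875 = -24129*19875 = -479563875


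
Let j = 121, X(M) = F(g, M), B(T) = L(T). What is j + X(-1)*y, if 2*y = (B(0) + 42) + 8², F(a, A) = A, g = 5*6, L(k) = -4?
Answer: 70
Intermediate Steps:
B(T) = -4
g = 30
X(M) = M
y = 51 (y = ((-4 + 42) + 8²)/2 = (38 + 64)/2 = (½)*102 = 51)
j + X(-1)*y = 121 - 1*51 = 121 - 51 = 70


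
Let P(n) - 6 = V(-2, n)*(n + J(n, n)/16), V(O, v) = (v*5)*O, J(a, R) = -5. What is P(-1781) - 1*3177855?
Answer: -279224197/8 ≈ -3.4903e+7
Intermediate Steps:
V(O, v) = 5*O*v (V(O, v) = (5*v)*O = 5*O*v)
P(n) = 6 - 10*n*(-5/16 + n) (P(n) = 6 + (5*(-2)*n)*(n - 5/16) = 6 + (-10*n)*(n - 5*1/16) = 6 + (-10*n)*(n - 5/16) = 6 + (-10*n)*(-5/16 + n) = 6 - 10*n*(-5/16 + n))
P(-1781) - 1*3177855 = (6 - 10*(-1781)**2 + (25/8)*(-1781)) - 1*3177855 = (6 - 10*3171961 - 44525/8) - 3177855 = (6 - 31719610 - 44525/8) - 3177855 = -253801357/8 - 3177855 = -279224197/8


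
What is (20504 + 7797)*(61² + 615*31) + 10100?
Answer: 644876686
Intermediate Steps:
(20504 + 7797)*(61² + 615*31) + 10100 = 28301*(3721 + 19065) + 10100 = 28301*22786 + 10100 = 644866586 + 10100 = 644876686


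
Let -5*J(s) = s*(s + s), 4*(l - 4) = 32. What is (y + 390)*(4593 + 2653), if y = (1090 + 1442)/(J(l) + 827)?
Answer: 10963125540/3847 ≈ 2.8498e+6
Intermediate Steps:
l = 12 (l = 4 + (¼)*32 = 4 + 8 = 12)
J(s) = -2*s²/5 (J(s) = -s*(s + s)/5 = -s*2*s/5 = -2*s²/5)
y = 12660/3847 (y = (1090 + 1442)/(-⅖*12² + 827) = 2532/(-⅖*144 + 827) = 2532/(-288/5 + 827) = 2532/(3847/5) = 2532*(5/3847) = 12660/3847 ≈ 3.2909)
(y + 390)*(4593 + 2653) = (12660/3847 + 390)*(4593 + 2653) = (1512990/3847)*7246 = 10963125540/3847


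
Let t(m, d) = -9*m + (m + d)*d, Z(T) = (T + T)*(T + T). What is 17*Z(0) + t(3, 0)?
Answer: -27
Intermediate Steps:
Z(T) = 4*T² (Z(T) = (2*T)*(2*T) = 4*T²)
t(m, d) = -9*m + d*(d + m) (t(m, d) = -9*m + (d + m)*d = -9*m + d*(d + m))
17*Z(0) + t(3, 0) = 17*(4*0²) + (0² - 9*3 + 0*3) = 17*(4*0) + (0 - 27 + 0) = 17*0 - 27 = 0 - 27 = -27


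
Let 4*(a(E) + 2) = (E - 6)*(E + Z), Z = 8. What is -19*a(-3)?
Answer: 1007/4 ≈ 251.75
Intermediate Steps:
a(E) = -2 + (-6 + E)*(8 + E)/4 (a(E) = -2 + ((E - 6)*(E + 8))/4 = -2 + ((-6 + E)*(8 + E))/4 = -2 + (-6 + E)*(8 + E)/4)
-19*a(-3) = -19*(-14 + (½)*(-3) + (¼)*(-3)²) = -19*(-14 - 3/2 + (¼)*9) = -19*(-14 - 3/2 + 9/4) = -19*(-53/4) = 1007/4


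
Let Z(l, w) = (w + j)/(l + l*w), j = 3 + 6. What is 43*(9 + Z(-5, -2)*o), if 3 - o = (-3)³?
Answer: 2193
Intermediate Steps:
j = 9
Z(l, w) = (9 + w)/(l + l*w) (Z(l, w) = (w + 9)/(l + l*w) = (9 + w)/(l + l*w))
o = 30 (o = 3 - 1*(-3)³ = 3 - 1*(-27) = 3 + 27 = 30)
43*(9 + Z(-5, -2)*o) = 43*(9 + ((9 - 2)/((-5)*(1 - 2)))*30) = 43*(9 - ⅕*7/(-1)*30) = 43*(9 - ⅕*(-1)*7*30) = 43*(9 + (7/5)*30) = 43*(9 + 42) = 43*51 = 2193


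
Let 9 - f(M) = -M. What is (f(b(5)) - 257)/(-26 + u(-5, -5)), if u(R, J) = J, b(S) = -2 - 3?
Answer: 253/31 ≈ 8.1613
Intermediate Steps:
b(S) = -5
f(M) = 9 + M (f(M) = 9 - (-1)*M = 9 + M)
(f(b(5)) - 257)/(-26 + u(-5, -5)) = ((9 - 5) - 257)/(-26 - 5) = (4 - 257)/(-31) = -253*(-1/31) = 253/31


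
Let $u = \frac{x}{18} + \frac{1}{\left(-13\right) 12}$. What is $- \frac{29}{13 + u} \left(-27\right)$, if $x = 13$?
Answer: $\frac{366444}{6419} \approx 57.087$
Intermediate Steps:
$u = \frac{335}{468}$ ($u = \frac{13}{18} + \frac{1}{\left(-13\right) 12} = 13 \cdot \frac{1}{18} - \frac{1}{156} = \frac{13}{18} - \frac{1}{156} = \frac{335}{468} \approx 0.71581$)
$- \frac{29}{13 + u} \left(-27\right) = - \frac{29}{13 + \frac{335}{468}} \left(-27\right) = - \frac{29}{\frac{6419}{468}} \left(-27\right) = \left(-29\right) \frac{468}{6419} \left(-27\right) = \left(- \frac{13572}{6419}\right) \left(-27\right) = \frac{366444}{6419}$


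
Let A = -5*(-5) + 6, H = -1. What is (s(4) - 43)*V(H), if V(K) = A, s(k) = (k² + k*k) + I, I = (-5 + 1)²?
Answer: 155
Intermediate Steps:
I = 16 (I = (-4)² = 16)
s(k) = 16 + 2*k² (s(k) = (k² + k*k) + 16 = (k² + k²) + 16 = 2*k² + 16 = 16 + 2*k²)
A = 31 (A = 25 + 6 = 31)
V(K) = 31
(s(4) - 43)*V(H) = ((16 + 2*4²) - 43)*31 = ((16 + 2*16) - 43)*31 = ((16 + 32) - 43)*31 = (48 - 43)*31 = 5*31 = 155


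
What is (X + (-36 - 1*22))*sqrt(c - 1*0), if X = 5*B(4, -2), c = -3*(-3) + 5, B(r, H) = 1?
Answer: -53*sqrt(14) ≈ -198.31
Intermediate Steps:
c = 14 (c = 9 + 5 = 14)
X = 5 (X = 5*1 = 5)
(X + (-36 - 1*22))*sqrt(c - 1*0) = (5 + (-36 - 1*22))*sqrt(14 - 1*0) = (5 + (-36 - 22))*sqrt(14 + 0) = (5 - 58)*sqrt(14) = -53*sqrt(14)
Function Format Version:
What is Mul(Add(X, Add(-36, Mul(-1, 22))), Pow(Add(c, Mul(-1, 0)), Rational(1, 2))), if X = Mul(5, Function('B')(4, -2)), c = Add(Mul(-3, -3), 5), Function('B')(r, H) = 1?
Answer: Mul(-53, Pow(14, Rational(1, 2))) ≈ -198.31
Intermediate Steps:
c = 14 (c = Add(9, 5) = 14)
X = 5 (X = Mul(5, 1) = 5)
Mul(Add(X, Add(-36, Mul(-1, 22))), Pow(Add(c, Mul(-1, 0)), Rational(1, 2))) = Mul(Add(5, Add(-36, Mul(-1, 22))), Pow(Add(14, Mul(-1, 0)), Rational(1, 2))) = Mul(Add(5, Add(-36, -22)), Pow(Add(14, 0), Rational(1, 2))) = Mul(Add(5, -58), Pow(14, Rational(1, 2))) = Mul(-53, Pow(14, Rational(1, 2)))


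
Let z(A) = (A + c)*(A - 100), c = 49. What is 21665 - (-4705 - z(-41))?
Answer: 25242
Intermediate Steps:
z(A) = (-100 + A)*(49 + A) (z(A) = (A + 49)*(A - 100) = (49 + A)*(-100 + A) = (-100 + A)*(49 + A))
21665 - (-4705 - z(-41)) = 21665 - (-4705 - (-4900 + (-41)**2 - 51*(-41))) = 21665 - (-4705 - (-4900 + 1681 + 2091)) = 21665 - (-4705 - 1*(-1128)) = 21665 - (-4705 + 1128) = 21665 - 1*(-3577) = 21665 + 3577 = 25242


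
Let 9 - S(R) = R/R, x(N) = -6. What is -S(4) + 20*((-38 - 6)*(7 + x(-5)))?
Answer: -888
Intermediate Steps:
S(R) = 8 (S(R) = 9 - R/R = 9 - 1*1 = 9 - 1 = 8)
-S(4) + 20*((-38 - 6)*(7 + x(-5))) = -1*8 + 20*((-38 - 6)*(7 - 6)) = -8 + 20*(-44*1) = -8 + 20*(-44) = -8 - 880 = -888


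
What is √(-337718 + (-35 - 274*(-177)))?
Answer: I*√289255 ≈ 537.82*I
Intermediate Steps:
√(-337718 + (-35 - 274*(-177))) = √(-337718 + (-35 + 48498)) = √(-337718 + 48463) = √(-289255) = I*√289255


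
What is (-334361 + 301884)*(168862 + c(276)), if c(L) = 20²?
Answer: -5497121974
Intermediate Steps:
c(L) = 400
(-334361 + 301884)*(168862 + c(276)) = (-334361 + 301884)*(168862 + 400) = -32477*169262 = -5497121974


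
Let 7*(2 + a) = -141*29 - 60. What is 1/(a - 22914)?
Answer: -7/164561 ≈ -4.2537e-5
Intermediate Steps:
a = -4163/7 (a = -2 + (-141*29 - 60)/7 = -2 + (-4089 - 60)/7 = -2 + (⅐)*(-4149) = -2 - 4149/7 = -4163/7 ≈ -594.71)
1/(a - 22914) = 1/(-4163/7 - 22914) = 1/(-164561/7) = -7/164561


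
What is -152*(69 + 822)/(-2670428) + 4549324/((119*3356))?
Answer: 2638998455/230638583 ≈ 11.442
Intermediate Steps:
-152*(69 + 822)/(-2670428) + 4549324/((119*3356)) = -152*891*(-1/2670428) + 4549324/399364 = -135432*(-1/2670428) + 4549324*(1/399364) = 33858/667607 + 1137331/99841 = 2638998455/230638583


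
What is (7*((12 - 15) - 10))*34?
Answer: -3094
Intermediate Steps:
(7*((12 - 15) - 10))*34 = (7*(-3 - 10))*34 = (7*(-13))*34 = -91*34 = -3094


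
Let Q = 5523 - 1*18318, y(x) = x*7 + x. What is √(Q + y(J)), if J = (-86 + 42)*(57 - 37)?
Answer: I*√19835 ≈ 140.84*I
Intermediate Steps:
J = -880 (J = -44*20 = -880)
y(x) = 8*x (y(x) = 7*x + x = 8*x)
Q = -12795 (Q = 5523 - 18318 = -12795)
√(Q + y(J)) = √(-12795 + 8*(-880)) = √(-12795 - 7040) = √(-19835) = I*√19835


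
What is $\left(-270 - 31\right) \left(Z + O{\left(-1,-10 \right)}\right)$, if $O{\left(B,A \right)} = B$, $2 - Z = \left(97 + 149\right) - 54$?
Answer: $57491$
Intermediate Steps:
$Z = -190$ ($Z = 2 - \left(\left(97 + 149\right) - 54\right) = 2 - \left(246 - 54\right) = 2 - 192 = -190$)
$\left(-270 - 31\right) \left(Z + O{\left(-1,-10 \right)}\right) = \left(-270 - 31\right) \left(-190 - 1\right) = \left(-301\right) \left(-191\right) = 57491$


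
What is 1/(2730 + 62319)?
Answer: 1/65049 ≈ 1.5373e-5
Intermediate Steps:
1/(2730 + 62319) = 1/65049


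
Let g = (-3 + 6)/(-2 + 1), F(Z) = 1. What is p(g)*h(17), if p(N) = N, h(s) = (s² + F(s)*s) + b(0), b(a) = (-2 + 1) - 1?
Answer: -912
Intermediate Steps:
b(a) = -2 (b(a) = -1 - 1 = -2)
h(s) = -2 + s + s² (h(s) = (s² + 1*s) - 2 = (s² + s) - 2 = (s + s²) - 2 = -2 + s + s²)
g = -3 (g = 3/(-1) = 3*(-1) = -3)
p(g)*h(17) = -3*(-2 + 17 + 17²) = -3*(-2 + 17 + 289) = -3*304 = -912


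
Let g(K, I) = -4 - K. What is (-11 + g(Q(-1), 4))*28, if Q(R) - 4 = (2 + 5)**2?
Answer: -1904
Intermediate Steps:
Q(R) = 53 (Q(R) = 4 + (2 + 5)**2 = 4 + 7**2 = 4 + 49 = 53)
(-11 + g(Q(-1), 4))*28 = (-11 + (-4 - 1*53))*28 = (-11 + (-4 - 53))*28 = (-11 - 57)*28 = -68*28 = -1904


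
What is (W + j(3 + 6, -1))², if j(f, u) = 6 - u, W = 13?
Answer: 400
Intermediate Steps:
(W + j(3 + 6, -1))² = (13 + (6 - 1*(-1)))² = (13 + (6 + 1))² = (13 + 7)² = 20² = 400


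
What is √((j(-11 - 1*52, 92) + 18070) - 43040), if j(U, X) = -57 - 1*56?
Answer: 3*I*√2787 ≈ 158.38*I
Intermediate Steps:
j(U, X) = -113 (j(U, X) = -57 - 56 = -113)
√((j(-11 - 1*52, 92) + 18070) - 43040) = √((-113 + 18070) - 43040) = √(17957 - 43040) = √(-25083) = 3*I*√2787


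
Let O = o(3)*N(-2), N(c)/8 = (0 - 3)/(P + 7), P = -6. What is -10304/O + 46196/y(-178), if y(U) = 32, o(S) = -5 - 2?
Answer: 33175/24 ≈ 1382.3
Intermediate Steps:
o(S) = -7
N(c) = -24 (N(c) = 8*((0 - 3)/(-6 + 7)) = 8*(-3/1) = 8*(-3*1) = 8*(-3) = -24)
O = 168 (O = -7*(-24) = 168)
-10304/O + 46196/y(-178) = -10304/168 + 46196/32 = -10304*1/168 + 46196*(1/32) = -184/3 + 11549/8 = 33175/24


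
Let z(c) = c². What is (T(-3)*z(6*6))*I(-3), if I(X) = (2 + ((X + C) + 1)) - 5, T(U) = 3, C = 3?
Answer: -7776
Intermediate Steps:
I(X) = 1 + X (I(X) = (2 + ((X + 3) + 1)) - 5 = (2 + ((3 + X) + 1)) - 5 = (2 + (4 + X)) - 5 = (6 + X) - 5 = 1 + X)
(T(-3)*z(6*6))*I(-3) = (3*(6*6)²)*(1 - 3) = (3*36²)*(-2) = (3*1296)*(-2) = 3888*(-2) = -7776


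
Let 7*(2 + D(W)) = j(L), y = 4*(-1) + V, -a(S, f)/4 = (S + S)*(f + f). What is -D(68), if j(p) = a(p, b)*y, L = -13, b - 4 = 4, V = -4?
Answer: 13326/7 ≈ 1903.7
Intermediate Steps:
b = 8 (b = 4 + 4 = 8)
a(S, f) = -16*S*f (a(S, f) = -4*(S + S)*(f + f) = -4*2*S*2*f = -16*S*f)
y = -8 (y = 4*(-1) - 4 = -4 - 4 = -8)
j(p) = 1024*p (j(p) = -16*p*8*(-8) = -128*p*(-8) = 1024*p)
D(W) = -13326/7 (D(W) = -2 + (1024*(-13))/7 = -2 + (1/7)*(-13312) = -2 - 13312/7 = -13326/7)
-D(68) = -1*(-13326/7) = 13326/7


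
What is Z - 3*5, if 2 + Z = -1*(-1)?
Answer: -16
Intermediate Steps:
Z = -1 (Z = -2 - 1*(-1) = -2 + 1 = -1)
Z - 3*5 = -1 - 3*5 = -1 - 15 = -16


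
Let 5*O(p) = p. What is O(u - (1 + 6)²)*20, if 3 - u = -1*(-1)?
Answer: -188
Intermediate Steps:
u = 2 (u = 3 - (-1)*(-1) = 3 - 1*1 = 3 - 1 = 2)
O(p) = p/5
O(u - (1 + 6)²)*20 = ((2 - (1 + 6)²)/5)*20 = ((2 - 1*7²)/5)*20 = ((2 - 1*49)/5)*20 = ((2 - 49)/5)*20 = ((⅕)*(-47))*20 = -47/5*20 = -188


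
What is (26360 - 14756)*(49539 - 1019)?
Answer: 563026080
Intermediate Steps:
(26360 - 14756)*(49539 - 1019) = 11604*48520 = 563026080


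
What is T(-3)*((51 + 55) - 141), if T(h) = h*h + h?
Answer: -210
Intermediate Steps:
T(h) = h + h² (T(h) = h² + h = h + h²)
T(-3)*((51 + 55) - 141) = (-3*(1 - 3))*((51 + 55) - 141) = (-3*(-2))*(106 - 141) = 6*(-35) = -210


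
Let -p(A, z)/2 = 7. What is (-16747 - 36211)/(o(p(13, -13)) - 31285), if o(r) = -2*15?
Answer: 52958/31315 ≈ 1.6911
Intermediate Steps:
p(A, z) = -14 (p(A, z) = -2*7 = -14)
o(r) = -30
(-16747 - 36211)/(o(p(13, -13)) - 31285) = (-16747 - 36211)/(-30 - 31285) = -52958/(-31315) = -52958*(-1/31315) = 52958/31315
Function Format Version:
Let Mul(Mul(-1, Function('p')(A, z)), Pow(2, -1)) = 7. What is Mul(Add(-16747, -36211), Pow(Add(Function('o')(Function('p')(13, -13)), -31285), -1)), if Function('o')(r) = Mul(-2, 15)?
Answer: Rational(52958, 31315) ≈ 1.6911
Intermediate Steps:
Function('p')(A, z) = -14 (Function('p')(A, z) = Mul(-2, 7) = -14)
Function('o')(r) = -30
Mul(Add(-16747, -36211), Pow(Add(Function('o')(Function('p')(13, -13)), -31285), -1)) = Mul(Add(-16747, -36211), Pow(Add(-30, -31285), -1)) = Mul(-52958, Pow(-31315, -1)) = Mul(-52958, Rational(-1, 31315)) = Rational(52958, 31315)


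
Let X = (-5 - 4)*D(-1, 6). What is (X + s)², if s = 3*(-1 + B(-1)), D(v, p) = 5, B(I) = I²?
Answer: 2025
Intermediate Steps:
X = -45 (X = (-5 - 4)*5 = -9*5 = -45)
s = 0 (s = 3*(-1 + (-1)²) = 3*(-1 + 1) = 3*0 = 0)
(X + s)² = (-45 + 0)² = (-45)² = 2025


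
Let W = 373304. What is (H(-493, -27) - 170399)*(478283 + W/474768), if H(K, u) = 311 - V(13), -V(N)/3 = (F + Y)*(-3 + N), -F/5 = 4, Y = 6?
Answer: -806623036232858/9891 ≈ -8.1551e+10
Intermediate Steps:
F = -20 (F = -5*4 = -20)
V(N) = -126 + 42*N (V(N) = -3*(-20 + 6)*(-3 + N) = -(-42)*(-3 + N) = -3*(42 - 14*N) = -126 + 42*N)
H(K, u) = -109 (H(K, u) = 311 - (-126 + 42*13) = 311 - (-126 + 546) = 311 - 1*420 = 311 - 420 = -109)
(H(-493, -27) - 170399)*(478283 + W/474768) = (-109 - 170399)*(478283 + 373304/474768) = -170508*(478283 + 373304*(1/474768)) = -170508*(478283 + 46663/59346) = -170508*28384229581/59346 = -806623036232858/9891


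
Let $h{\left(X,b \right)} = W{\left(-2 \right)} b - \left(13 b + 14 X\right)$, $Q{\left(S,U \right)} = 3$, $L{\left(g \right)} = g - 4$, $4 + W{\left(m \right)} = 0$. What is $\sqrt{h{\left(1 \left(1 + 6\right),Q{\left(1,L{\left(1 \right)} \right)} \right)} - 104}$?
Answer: $i \sqrt{253} \approx 15.906 i$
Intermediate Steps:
$W{\left(m \right)} = -4$ ($W{\left(m \right)} = -4 + 0 = -4$)
$L{\left(g \right)} = -4 + g$
$h{\left(X,b \right)} = - 17 b - 14 X$ ($h{\left(X,b \right)} = - 4 b - \left(13 b + 14 X\right) = - 17 b - 14 X$)
$\sqrt{h{\left(1 \left(1 + 6\right),Q{\left(1,L{\left(1 \right)} \right)} \right)} - 104} = \sqrt{\left(\left(-17\right) 3 - 14 \cdot 1 \left(1 + 6\right)\right) - 104} = \sqrt{\left(-51 - 14 \cdot 1 \cdot 7\right) - 104} = \sqrt{\left(-51 - 98\right) - 104} = \sqrt{-149 - 104} = \sqrt{-253} = i \sqrt{253}$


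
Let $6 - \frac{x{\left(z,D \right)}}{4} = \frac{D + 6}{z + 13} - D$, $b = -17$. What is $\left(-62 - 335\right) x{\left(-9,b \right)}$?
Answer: $13101$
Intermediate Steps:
$x{\left(z,D \right)} = 24 + 4 D - \frac{4 \left(6 + D\right)}{13 + z}$ ($x{\left(z,D \right)} = 24 - 4 \left(\frac{D + 6}{z + 13} - D\right) = 24 - 4 \left(\frac{6 + D}{13 + z} - D\right) = 24 - 4 \left(- D + \frac{6 + D}{13 + z}\right) = 24 + \left(4 D - \frac{4 \left(6 + D\right)}{13 + z}\right) = 24 + 4 D - \frac{4 \left(6 + D\right)}{13 + z}$)
$\left(-62 - 335\right) x{\left(-9,b \right)} = \left(-62 - 335\right) \frac{4 \left(72 + 6 \left(-9\right) + 12 \left(-17\right) - -153\right)}{13 - 9} = - 397 \frac{4 \left(72 - 54 - 204 + 153\right)}{4} = - 397 \cdot 4 \cdot \frac{1}{4} \left(-33\right) = \left(-397\right) \left(-33\right) = 13101$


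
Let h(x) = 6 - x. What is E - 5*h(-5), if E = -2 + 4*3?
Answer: -45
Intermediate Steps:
E = 10 (E = -2 + 12 = 10)
E - 5*h(-5) = 10 - 5*(6 - 1*(-5)) = 10 - 5*(6 + 5) = 10 - 5*11 = 10 - 55 = -45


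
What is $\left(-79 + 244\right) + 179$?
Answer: $344$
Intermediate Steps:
$\left(-79 + 244\right) + 179 = 165 + 179 = 344$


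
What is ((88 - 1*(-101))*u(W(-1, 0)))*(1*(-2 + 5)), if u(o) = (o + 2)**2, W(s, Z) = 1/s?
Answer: 567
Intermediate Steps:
W(s, Z) = 1/s
u(o) = (2 + o)**2
((88 - 1*(-101))*u(W(-1, 0)))*(1*(-2 + 5)) = ((88 - 1*(-101))*(2 + 1/(-1))**2)*(1*(-2 + 5)) = ((88 + 101)*(2 - 1)**2)*(1*3) = (189*1**2)*3 = (189*1)*3 = 189*3 = 567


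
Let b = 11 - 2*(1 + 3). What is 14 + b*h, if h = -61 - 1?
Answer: -172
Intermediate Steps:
b = 3 (b = 11 - 2*4 = 11 - 8 = 3)
h = -62
14 + b*h = 14 + 3*(-62) = 14 - 186 = -172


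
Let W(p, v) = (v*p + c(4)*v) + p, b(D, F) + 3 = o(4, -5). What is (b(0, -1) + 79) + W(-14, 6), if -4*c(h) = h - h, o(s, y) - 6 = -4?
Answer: -20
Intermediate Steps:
o(s, y) = 2 (o(s, y) = 6 - 4 = 2)
b(D, F) = -1 (b(D, F) = -3 + 2 = -1)
c(h) = 0 (c(h) = -(h - h)/4 = -1/4*0 = 0)
W(p, v) = p + p*v (W(p, v) = (v*p + 0*v) + p = (p*v + 0) + p = p*v + p = p + p*v)
(b(0, -1) + 79) + W(-14, 6) = (-1 + 79) - 14*(1 + 6) = 78 - 14*7 = 78 - 98 = -20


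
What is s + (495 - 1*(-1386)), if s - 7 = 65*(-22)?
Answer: 458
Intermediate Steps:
s = -1423 (s = 7 + 65*(-22) = 7 - 1430 = -1423)
s + (495 - 1*(-1386)) = -1423 + (495 - 1*(-1386)) = -1423 + (495 + 1386) = -1423 + 1881 = 458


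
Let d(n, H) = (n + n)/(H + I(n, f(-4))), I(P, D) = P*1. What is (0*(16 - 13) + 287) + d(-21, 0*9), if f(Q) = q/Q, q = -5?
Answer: 289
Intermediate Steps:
f(Q) = -5/Q
I(P, D) = P
d(n, H) = 2*n/(H + n) (d(n, H) = (n + n)/(H + n) = (2*n)/(H + n) = 2*n/(H + n))
(0*(16 - 13) + 287) + d(-21, 0*9) = (0*(16 - 13) + 287) + 2*(-21)/(0*9 - 21) = (0*3 + 287) + 2*(-21)/(0 - 21) = (0 + 287) + 2*(-21)/(-21) = 287 + 2*(-21)*(-1/21) = 287 + 2 = 289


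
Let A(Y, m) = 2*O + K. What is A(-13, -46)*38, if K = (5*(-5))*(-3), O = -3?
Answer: 2622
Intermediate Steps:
K = 75 (K = -25*(-3) = 75)
A(Y, m) = 69 (A(Y, m) = 2*(-3) + 75 = -6 + 75 = 69)
A(-13, -46)*38 = 69*38 = 2622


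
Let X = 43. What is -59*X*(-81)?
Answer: 205497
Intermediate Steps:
-59*X*(-81) = -59*43*(-81) = -2537*(-81) = 205497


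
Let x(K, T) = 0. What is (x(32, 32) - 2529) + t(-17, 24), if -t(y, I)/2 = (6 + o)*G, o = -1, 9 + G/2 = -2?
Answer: -2309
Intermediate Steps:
G = -22 (G = -18 + 2*(-2) = -18 - 4 = -22)
t(y, I) = 220 (t(y, I) = -2*(6 - 1)*(-22) = -10*(-22) = -2*(-110) = 220)
(x(32, 32) - 2529) + t(-17, 24) = (0 - 2529) + 220 = -2529 + 220 = -2309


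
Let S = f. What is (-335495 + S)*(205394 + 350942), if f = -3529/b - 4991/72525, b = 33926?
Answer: -229622181746455537688/1230241575 ≈ -1.8665e+11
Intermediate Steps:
f = -425265391/2460483150 (f = -3529/33926 - 4991/72525 = -425265391/2460483150 ≈ -0.17284)
S = -425265391/2460483150 ≈ -0.17284
(-335495 + S)*(205394 + 350942) = (-335495 - 425265391/2460483150)*(205394 + 350942) = -825480219674641/2460483150*556336 = -229622181746455537688/1230241575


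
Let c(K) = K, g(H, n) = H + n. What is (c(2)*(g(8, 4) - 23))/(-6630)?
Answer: 11/3315 ≈ 0.0033183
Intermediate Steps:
(c(2)*(g(8, 4) - 23))/(-6630) = (2*((8 + 4) - 23))/(-6630) = (2*(12 - 23))*(-1/6630) = (2*(-11))*(-1/6630) = -22*(-1/6630) = 11/3315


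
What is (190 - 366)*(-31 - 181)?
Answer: 37312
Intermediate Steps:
(190 - 366)*(-31 - 181) = -176*(-212) = 37312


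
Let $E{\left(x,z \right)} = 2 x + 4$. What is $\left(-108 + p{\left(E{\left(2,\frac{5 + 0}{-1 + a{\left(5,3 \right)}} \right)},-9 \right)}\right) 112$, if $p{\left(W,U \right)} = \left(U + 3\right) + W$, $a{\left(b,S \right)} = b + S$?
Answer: $-11872$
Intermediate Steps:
$a{\left(b,S \right)} = S + b$
$E{\left(x,z \right)} = 4 + 2 x$
$p{\left(W,U \right)} = 3 + U + W$ ($p{\left(W,U \right)} = \left(3 + U\right) + W = 3 + U + W$)
$\left(-108 + p{\left(E{\left(2,\frac{5 + 0}{-1 + a{\left(5,3 \right)}} \right)},-9 \right)}\right) 112 = \left(-108 + \left(3 - 9 + \left(4 + 2 \cdot 2\right)\right)\right) 112 = \left(-108 + \left(3 - 9 + \left(4 + 4\right)\right)\right) 112 = \left(-108 + \left(3 - 9 + 8\right)\right) 112 = \left(-108 + 2\right) 112 = \left(-106\right) 112 = -11872$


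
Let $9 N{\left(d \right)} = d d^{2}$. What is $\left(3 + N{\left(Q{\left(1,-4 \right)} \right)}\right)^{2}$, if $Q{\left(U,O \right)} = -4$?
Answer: $\frac{1369}{81} \approx 16.901$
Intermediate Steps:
$N{\left(d \right)} = \frac{d^{3}}{9}$ ($N{\left(d \right)} = \frac{d d^{2}}{9} = \frac{d^{3}}{9}$)
$\left(3 + N{\left(Q{\left(1,-4 \right)} \right)}\right)^{2} = \left(3 + \frac{\left(-4\right)^{3}}{9}\right)^{2} = \left(3 + \frac{1}{9} \left(-64\right)\right)^{2} = \left(3 - \frac{64}{9}\right)^{2} = \left(- \frac{37}{9}\right)^{2} = \frac{1369}{81}$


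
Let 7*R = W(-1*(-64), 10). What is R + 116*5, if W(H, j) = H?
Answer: 4124/7 ≈ 589.14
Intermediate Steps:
R = 64/7 (R = (-1*(-64))/7 = (⅐)*64 = 64/7 ≈ 9.1429)
R + 116*5 = 64/7 + 116*5 = 64/7 + 580 = 4124/7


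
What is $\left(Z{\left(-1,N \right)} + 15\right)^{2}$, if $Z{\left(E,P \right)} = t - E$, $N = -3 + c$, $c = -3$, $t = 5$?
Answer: $441$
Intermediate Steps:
$N = -6$ ($N = -3 - 3 = -6$)
$Z{\left(E,P \right)} = 5 - E$
$\left(Z{\left(-1,N \right)} + 15\right)^{2} = \left(\left(5 - -1\right) + 15\right)^{2} = \left(\left(5 + 1\right) + 15\right)^{2} = \left(6 + 15\right)^{2} = 21^{2} = 441$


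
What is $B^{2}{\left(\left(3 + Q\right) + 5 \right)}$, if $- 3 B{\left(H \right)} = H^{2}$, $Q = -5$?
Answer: $9$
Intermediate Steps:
$B{\left(H \right)} = - \frac{H^{2}}{3}$
$B^{2}{\left(\left(3 + Q\right) + 5 \right)} = \left(- \frac{\left(\left(3 - 5\right) + 5\right)^{2}}{3}\right)^{2} = \left(- \frac{\left(-2 + 5\right)^{2}}{3}\right)^{2} = \left(- \frac{3^{2}}{3}\right)^{2} = \left(\left(- \frac{1}{3}\right) 9\right)^{2} = \left(-3\right)^{2} = 9$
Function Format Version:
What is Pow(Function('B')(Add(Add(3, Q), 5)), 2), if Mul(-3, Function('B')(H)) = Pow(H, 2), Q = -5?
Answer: 9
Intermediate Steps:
Function('B')(H) = Mul(Rational(-1, 3), Pow(H, 2))
Pow(Function('B')(Add(Add(3, Q), 5)), 2) = Pow(Mul(Rational(-1, 3), Pow(Add(Add(3, -5), 5), 2)), 2) = Pow(Mul(Rational(-1, 3), Pow(Add(-2, 5), 2)), 2) = Pow(Mul(Rational(-1, 3), Pow(3, 2)), 2) = Pow(Mul(Rational(-1, 3), 9), 2) = Pow(-3, 2) = 9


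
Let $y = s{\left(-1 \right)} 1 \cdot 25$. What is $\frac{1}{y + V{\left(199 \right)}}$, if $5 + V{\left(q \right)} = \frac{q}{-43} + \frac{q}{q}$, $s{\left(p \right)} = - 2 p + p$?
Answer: $\frac{43}{704} \approx 0.06108$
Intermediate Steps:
$s{\left(p \right)} = - p$
$V{\left(q \right)} = -4 - \frac{q}{43}$ ($V{\left(q \right)} = -5 + \left(\frac{q}{-43} + \frac{q}{q}\right) = -5 + \left(q \left(- \frac{1}{43}\right) + 1\right) = -5 - \left(-1 + \frac{q}{43}\right) = -4 - \frac{q}{43}$)
$y = 25$ ($y = \left(-1\right) \left(-1\right) 1 \cdot 25 = 1 \cdot 1 \cdot 25 = 1 \cdot 25 = 25$)
$\frac{1}{y + V{\left(199 \right)}} = \frac{1}{25 - \frac{371}{43}} = \frac{1}{\frac{704}{43}} = \frac{43}{704}$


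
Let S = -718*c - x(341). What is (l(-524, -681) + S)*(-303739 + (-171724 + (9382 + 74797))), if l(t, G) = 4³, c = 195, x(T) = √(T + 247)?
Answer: 54758630664 + 5477976*√3 ≈ 5.4768e+10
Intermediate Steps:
x(T) = √(247 + T)
l(t, G) = 64
S = -140010 - 14*√3 (S = -718*195 - √(247 + 341) = -140010 - √588 = -140010 - 14*√3 ≈ -1.4003e+5)
(l(-524, -681) + S)*(-303739 + (-171724 + (9382 + 74797))) = (64 + (-140010 - 14*√3))*(-303739 + (-171724 + (9382 + 74797))) = (-139946 - 14*√3)*(-303739 + (-171724 + 84179)) = (-139946 - 14*√3)*(-303739 - 87545) = (-139946 - 14*√3)*(-391284) = 54758630664 + 5477976*√3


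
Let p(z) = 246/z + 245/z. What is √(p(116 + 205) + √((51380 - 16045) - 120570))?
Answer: √(157611 + 103041*I*√85235)/321 ≈ 12.114 + 12.05*I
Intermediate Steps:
p(z) = 491/z
√(p(116 + 205) + √((51380 - 16045) - 120570)) = √(491/(116 + 205) + √((51380 - 16045) - 120570)) = √(491/321 + √(35335 - 120570)) = √(491*(1/321) + √(-85235)) = √(491/321 + I*√85235)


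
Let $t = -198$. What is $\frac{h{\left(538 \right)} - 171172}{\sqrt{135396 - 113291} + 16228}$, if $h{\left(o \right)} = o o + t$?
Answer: $\frac{638701624}{87775293} - \frac{39358 \sqrt{22105}}{87775293} \approx 7.2099$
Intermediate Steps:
$h{\left(o \right)} = -198 + o^{2}$ ($h{\left(o \right)} = o o - 198 = o^{2} - 198 = -198 + o^{2}$)
$\frac{h{\left(538 \right)} - 171172}{\sqrt{135396 - 113291} + 16228} = \frac{\left(-198 + 538^{2}\right) - 171172}{\sqrt{135396 - 113291} + 16228} = \frac{\left(-198 + 289444\right) - 171172}{\sqrt{22105} + 16228} = \frac{289246 - 171172}{16228 + \sqrt{22105}} = \frac{118074}{16228 + \sqrt{22105}}$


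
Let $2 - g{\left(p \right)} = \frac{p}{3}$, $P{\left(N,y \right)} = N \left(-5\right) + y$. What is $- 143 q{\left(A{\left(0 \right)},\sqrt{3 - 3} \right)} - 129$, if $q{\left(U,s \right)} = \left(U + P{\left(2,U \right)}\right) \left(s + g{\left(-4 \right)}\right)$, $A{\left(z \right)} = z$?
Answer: $\frac{13913}{3} \approx 4637.7$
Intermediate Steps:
$P{\left(N,y \right)} = y - 5 N$ ($P{\left(N,y \right)} = - 5 N + y = y - 5 N$)
$g{\left(p \right)} = 2 - \frac{p}{3}$
$q{\left(U,s \right)} = \left(-10 + 2 U\right) \left(\frac{10}{3} + s\right)$ ($q{\left(U,s \right)} = \left(U + \left(U - 10\right)\right) \left(s + \left(2 - - \frac{4}{3}\right)\right) = \left(U + \left(U - 10\right)\right) \left(s + \left(2 + \frac{4}{3}\right)\right) = \left(U + \left(-10 + U\right)\right) \left(s + \frac{10}{3}\right) = \left(-10 + 2 U\right) \left(\frac{10}{3} + s\right)$)
$- 143 q{\left(A{\left(0 \right)},\sqrt{3 - 3} \right)} - 129 = - 143 \left(- \frac{100}{3} - 10 \sqrt{3 - 3} + \frac{20}{3} \cdot 0 + 2 \cdot 0 \sqrt{3 - 3}\right) - 129 = - 143 \left(- \frac{100}{3} - 10 \sqrt{0} + 0 + 2 \cdot 0 \sqrt{0}\right) - 129 = - 143 \left(- \frac{100}{3} - 0 + 0 + 2 \cdot 0 \cdot 0\right) - 129 = - 143 \left(- \frac{100}{3} + 0 + 0 + 0\right) - 129 = \left(-143\right) \left(- \frac{100}{3}\right) - 129 = \frac{14300}{3} - 129 = \frac{13913}{3}$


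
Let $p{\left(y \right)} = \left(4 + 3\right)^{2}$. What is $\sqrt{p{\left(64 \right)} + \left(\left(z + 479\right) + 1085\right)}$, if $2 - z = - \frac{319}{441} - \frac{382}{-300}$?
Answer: $\frac{\sqrt{71197246}}{210} \approx 40.18$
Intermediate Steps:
$z = \frac{31973}{22050}$ ($z = 2 - \left(- \frac{319}{441} - \frac{382}{-300}\right) = 2 - \left(\left(-319\right) \frac{1}{441} - - \frac{191}{150}\right) = 2 - \left(- \frac{319}{441} + \frac{191}{150}\right) = 2 - \frac{12127}{22050} = \frac{31973}{22050} \approx 1.45$)
$p{\left(y \right)} = 49$ ($p{\left(y \right)} = 7^{2} = 49$)
$\sqrt{p{\left(64 \right)} + \left(\left(z + 479\right) + 1085\right)} = \sqrt{49 + \left(\left(\frac{31973}{22050} + 479\right) + 1085\right)} = \sqrt{49 + \left(\frac{10593923}{22050} + 1085\right)} = \sqrt{49 + \frac{34518173}{22050}} = \sqrt{\frac{35598623}{22050}} = \frac{\sqrt{71197246}}{210}$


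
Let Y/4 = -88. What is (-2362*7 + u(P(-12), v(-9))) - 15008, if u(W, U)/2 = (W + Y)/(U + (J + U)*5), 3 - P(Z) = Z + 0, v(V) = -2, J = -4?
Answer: -504335/16 ≈ -31521.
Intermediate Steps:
Y = -352 (Y = 4*(-88) = -352)
P(Z) = 3 - Z (P(Z) = 3 - (Z + 0) = 3 - Z)
u(W, U) = 2*(-352 + W)/(-20 + 6*U) (u(W, U) = 2*((W - 352)/(U + (-4 + U)*5)) = 2*((-352 + W)/(U + (-20 + 5*U))) = 2*((-352 + W)/(-20 + 6*U)) = 2*(-352 + W)/(-20 + 6*U))
(-2362*7 + u(P(-12), v(-9))) - 15008 = (-2362*7 + (-352 + (3 - 1*(-12)))/(-10 + 3*(-2))) - 15008 = (-16534 + (-352 + (3 + 12))/(-10 - 6)) - 15008 = (-16534 + (-352 + 15)/(-16)) - 15008 = (-16534 - 1/16*(-337)) - 15008 = (-16534 + 337/16) - 15008 = -264207/16 - 15008 = -504335/16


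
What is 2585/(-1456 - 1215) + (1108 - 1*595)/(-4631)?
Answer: -13341358/12369401 ≈ -1.0786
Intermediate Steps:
2585/(-1456 - 1215) + (1108 - 1*595)/(-4631) = 2585/(-2671) + (1108 - 595)*(-1/4631) = 2585*(-1/2671) + 513*(-1/4631) = -2585/2671 - 513/4631 = -13341358/12369401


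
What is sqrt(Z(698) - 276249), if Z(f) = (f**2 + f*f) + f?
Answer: sqrt(698857) ≈ 835.98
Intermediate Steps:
Z(f) = f + 2*f**2 (Z(f) = (f**2 + f**2) + f = 2*f**2 + f = f + 2*f**2)
sqrt(Z(698) - 276249) = sqrt(698*(1 + 2*698) - 276249) = sqrt(698*(1 + 1396) - 276249) = sqrt(698*1397 - 276249) = sqrt(975106 - 276249) = sqrt(698857)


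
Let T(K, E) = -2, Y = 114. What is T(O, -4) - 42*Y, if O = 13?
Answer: -4790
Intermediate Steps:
T(O, -4) - 42*Y = -2 - 42*114 = -2 - 4788 = -4790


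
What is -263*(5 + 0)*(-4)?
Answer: 5260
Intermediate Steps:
-263*(5 + 0)*(-4) = -1315*(-4) = -263*(-20) = 5260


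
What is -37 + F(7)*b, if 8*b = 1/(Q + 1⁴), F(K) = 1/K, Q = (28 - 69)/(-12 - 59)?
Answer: -231993/6272 ≈ -36.989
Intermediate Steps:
Q = 41/71 (Q = -41/(-71) = -41*(-1/71) = 41/71 ≈ 0.57747)
F(K) = 1/K
b = 71/896 (b = 1/(8*(41/71 + 1⁴)) = 1/(8*(41/71 + 1)) = 1/(8*(112/71)) = (⅛)*(71/112) = 71/896 ≈ 0.079241)
-37 + F(7)*b = -37 + (71/896)/7 = -37 + (⅐)*(71/896) = -37 + 71/6272 = -231993/6272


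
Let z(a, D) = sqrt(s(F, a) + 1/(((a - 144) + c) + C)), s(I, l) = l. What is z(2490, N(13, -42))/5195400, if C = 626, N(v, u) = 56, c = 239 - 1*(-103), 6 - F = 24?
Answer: sqrt(27346667354)/17217555600 ≈ 9.6046e-6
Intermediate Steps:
F = -18 (F = 6 - 1*24 = 6 - 24 = -18)
c = 342 (c = 239 + 103 = 342)
z(a, D) = sqrt(a + 1/(824 + a)) (z(a, D) = sqrt(a + 1/(((a - 144) + 342) + 626)) = sqrt(a + 1/(((-144 + a) + 342) + 626)) = sqrt(a + 1/((198 + a) + 626)) = sqrt(a + 1/(824 + a)))
z(2490, N(13, -42))/5195400 = sqrt((1 + 2490*(824 + 2490))/(824 + 2490))/5195400 = sqrt((1 + 2490*3314)/3314)*(1/5195400) = sqrt((1 + 8251860)/3314)*(1/5195400) = sqrt((1/3314)*8251861)*(1/5195400) = sqrt(8251861/3314)*(1/5195400) = (sqrt(27346667354)/3314)*(1/5195400) = sqrt(27346667354)/17217555600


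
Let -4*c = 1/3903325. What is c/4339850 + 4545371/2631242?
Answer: 153995760426352111879/89145663281558105000 ≈ 1.7275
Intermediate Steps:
c = -1/15613300 (c = -¼/3903325 = -¼*1/3903325 = -1/15613300 ≈ -6.4048e-8)
c/4339850 + 4545371/2631242 = -1/15613300/4339850 + 4545371/2631242 = -1/15613300*1/4339850 + 4545371*(1/2631242) = -1/67759380005000 + 4545371/2631242 = 153995760426352111879/89145663281558105000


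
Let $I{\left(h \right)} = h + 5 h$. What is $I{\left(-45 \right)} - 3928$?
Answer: $-4198$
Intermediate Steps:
$I{\left(h \right)} = 6 h$
$I{\left(-45 \right)} - 3928 = 6 \left(-45\right) - 3928 = -270 - 3928 = -4198$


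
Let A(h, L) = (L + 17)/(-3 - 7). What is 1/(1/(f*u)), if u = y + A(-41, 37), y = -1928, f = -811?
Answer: 7839937/5 ≈ 1.5680e+6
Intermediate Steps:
A(h, L) = -17/10 - L/10 (A(h, L) = (17 + L)/(-10) = (17 + L)*(-1/10) = -17/10 - L/10)
u = -9667/5 (u = -1928 + (-17/10 - 1/10*37) = -1928 + (-17/10 - 37/10) = -1928 - 27/5 = -9667/5 ≈ -1933.4)
1/(1/(f*u)) = 1/(1/(-811*(-9667/5))) = 1/(1/(7839937/5)) = 1/(5/7839937) = 7839937/5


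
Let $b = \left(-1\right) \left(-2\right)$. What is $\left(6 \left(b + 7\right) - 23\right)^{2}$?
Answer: $961$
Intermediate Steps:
$b = 2$
$\left(6 \left(b + 7\right) - 23\right)^{2} = \left(6 \left(2 + 7\right) - 23\right)^{2} = \left(6 \cdot 9 - 23\right)^{2} = \left(54 - 23\right)^{2} = 31^{2} = 961$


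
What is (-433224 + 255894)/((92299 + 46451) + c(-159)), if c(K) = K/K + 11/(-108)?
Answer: -19151640/14985097 ≈ -1.2780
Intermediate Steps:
c(K) = 97/108 (c(K) = 1 + 11*(-1/108) = 1 - 11/108 = 97/108)
(-433224 + 255894)/((92299 + 46451) + c(-159)) = (-433224 + 255894)/((92299 + 46451) + 97/108) = -177330/(138750 + 97/108) = -177330/14985097/108 = -177330*108/14985097 = -19151640/14985097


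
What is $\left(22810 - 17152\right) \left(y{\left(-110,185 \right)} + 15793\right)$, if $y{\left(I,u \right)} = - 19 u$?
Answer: $69468924$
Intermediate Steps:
$\left(22810 - 17152\right) \left(y{\left(-110,185 \right)} + 15793\right) = \left(22810 - 17152\right) \left(\left(-19\right) 185 + 15793\right) = 5658 \left(-3515 + 15793\right) = 5658 \cdot 12278 = 69468924$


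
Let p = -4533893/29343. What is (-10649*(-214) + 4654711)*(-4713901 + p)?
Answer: -319695517574752264/9781 ≈ -3.2685e+13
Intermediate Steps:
p = -4533893/29343 (p = -4533893*1/29343 = -4533893/29343 ≈ -154.51)
(-10649*(-214) + 4654711)*(-4713901 + p) = (-10649*(-214) + 4654711)*(-4713901 - 4533893/29343) = (2278886 + 4654711)*(-138324530936/29343) = 6933597*(-138324530936/29343) = -319695517574752264/9781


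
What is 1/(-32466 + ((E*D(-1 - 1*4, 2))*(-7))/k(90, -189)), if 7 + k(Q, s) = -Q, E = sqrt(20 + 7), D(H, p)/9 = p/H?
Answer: -181828925/5903257868844 + 1455*sqrt(3)/1967752622948 ≈ -3.0800e-5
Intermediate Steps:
D(H, p) = 9*p/H (D(H, p) = 9*(p/H) = 9*p/H)
E = 3*sqrt(3) (E = sqrt(27) = 3*sqrt(3) ≈ 5.1962)
k(Q, s) = -7 - Q
1/(-32466 + ((E*D(-1 - 1*4, 2))*(-7))/k(90, -189)) = 1/(-32466 + (((3*sqrt(3))*(9*2/(-1 - 1*4)))*(-7))/(-7 - 1*90)) = 1/(-32466 + (((3*sqrt(3))*(9*2/(-1 - 4)))*(-7))/(-7 - 90)) = 1/(-32466 + (((3*sqrt(3))*(9*2/(-5)))*(-7))/(-97)) = 1/(-32466 + (((3*sqrt(3))*(9*2*(-1/5)))*(-7))*(-1/97)) = 1/(-32466 + (((3*sqrt(3))*(-18/5))*(-7))*(-1/97)) = 1/(-32466 + (-54*sqrt(3)/5*(-7))*(-1/97)) = 1/(-32466 + (378*sqrt(3)/5)*(-1/97)) = 1/(-32466 - 378*sqrt(3)/485)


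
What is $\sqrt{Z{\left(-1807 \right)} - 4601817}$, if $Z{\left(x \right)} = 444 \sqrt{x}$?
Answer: $\sqrt{-4601817 + 444 i \sqrt{1807}} \approx 4.399 + 2145.2 i$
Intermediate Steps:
$\sqrt{Z{\left(-1807 \right)} - 4601817} = \sqrt{444 \sqrt{-1807} - 4601817} = \sqrt{444 i \sqrt{1807} - 4601817} = \sqrt{-4601817 + 444 i \sqrt{1807}}$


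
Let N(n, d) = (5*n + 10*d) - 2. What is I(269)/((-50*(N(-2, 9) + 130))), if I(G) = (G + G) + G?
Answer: -807/10400 ≈ -0.077596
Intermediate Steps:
N(n, d) = -2 + 5*n + 10*d
I(G) = 3*G (I(G) = 2*G + G = 3*G)
I(269)/((-50*(N(-2, 9) + 130))) = (3*269)/((-50*((-2 + 5*(-2) + 10*9) + 130))) = 807/((-50*((-2 - 10 + 90) + 130))) = 807/((-50*(78 + 130))) = 807/((-50*208)) = 807/(-10400) = 807*(-1/10400) = -807/10400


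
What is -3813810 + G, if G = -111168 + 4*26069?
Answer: -3820702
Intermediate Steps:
G = -6892 (G = -111168 + 104276 = -6892)
-3813810 + G = -3813810 - 6892 = -3820702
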